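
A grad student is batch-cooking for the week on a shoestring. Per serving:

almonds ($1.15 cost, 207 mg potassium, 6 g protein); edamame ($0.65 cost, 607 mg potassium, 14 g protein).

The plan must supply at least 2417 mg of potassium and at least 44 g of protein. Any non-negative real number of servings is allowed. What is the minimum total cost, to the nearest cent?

almonds only: max(2417/207, 44/6) = 11.68 servings → $13.43.
edamame only: max(2417/607, 44/14) = 3.982 servings → $2.59.
almonds + edamame: the both-tight solution has a negative serving — not a feasible corner.
The minimum over all feasible corners is $2.59.

$2.59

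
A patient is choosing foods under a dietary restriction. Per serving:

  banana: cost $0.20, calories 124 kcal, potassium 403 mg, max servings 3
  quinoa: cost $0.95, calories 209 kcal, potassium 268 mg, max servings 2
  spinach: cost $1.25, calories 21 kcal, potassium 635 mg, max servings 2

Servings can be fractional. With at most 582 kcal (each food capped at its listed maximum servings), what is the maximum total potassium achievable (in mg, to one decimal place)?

2694.4 mg

Potassium per kcal: spinach 30.24, banana 3.25, quinoa 1.282.
Take 2 servings of spinach: uses 42 kcal, +1270.0 mg potassium (running total 1270.0 mg).
Take 3 servings of banana: uses 372 kcal, +1209.0 mg potassium (running total 2479.0 mg).
Take 0.8038 servings of quinoa: uses 168 kcal, +215.4 mg potassium (running total 2694.4 mg).
Greedy by best ratio exhausts the calories allowance optimally: 2694.4 mg.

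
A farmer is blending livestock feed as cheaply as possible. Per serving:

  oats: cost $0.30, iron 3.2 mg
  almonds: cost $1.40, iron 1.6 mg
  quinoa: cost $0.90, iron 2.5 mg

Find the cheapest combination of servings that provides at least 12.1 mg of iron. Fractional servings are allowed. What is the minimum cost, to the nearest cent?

Cost per mg of iron: oats $0.0938, quinoa $0.3600, almonds $0.8750.
With no serving limits, use only oats: 12.1 mg / 3.2 mg = 3.781 servings × $0.30 = $1.13.

$1.13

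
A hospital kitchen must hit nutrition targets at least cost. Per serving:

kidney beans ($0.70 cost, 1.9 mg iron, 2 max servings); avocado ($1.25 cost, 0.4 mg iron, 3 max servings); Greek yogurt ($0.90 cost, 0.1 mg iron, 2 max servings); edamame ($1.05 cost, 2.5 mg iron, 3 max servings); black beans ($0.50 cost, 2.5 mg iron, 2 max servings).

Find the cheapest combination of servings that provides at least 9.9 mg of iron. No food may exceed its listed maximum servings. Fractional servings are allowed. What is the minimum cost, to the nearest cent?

$2.86

Cost per mg of iron: black beans $0.2000, kidney beans $0.3684, edamame $0.4200, avocado $3.1250, Greek yogurt $9.0000.
Take 2 servings of black beans: +5.0 mg iron for $1.00 (total $1.00, still need 4.9 mg).
Take 2 servings of kidney beans: +3.8 mg iron for $1.40 (total $2.40, still need 1.1 mg).
Take 0.44 servings of edamame: +1.1 mg iron for $0.46 (total $2.86, still need 0.0 mg).
Filling from the cheapest source first is optimal under one linear minimum: $2.86.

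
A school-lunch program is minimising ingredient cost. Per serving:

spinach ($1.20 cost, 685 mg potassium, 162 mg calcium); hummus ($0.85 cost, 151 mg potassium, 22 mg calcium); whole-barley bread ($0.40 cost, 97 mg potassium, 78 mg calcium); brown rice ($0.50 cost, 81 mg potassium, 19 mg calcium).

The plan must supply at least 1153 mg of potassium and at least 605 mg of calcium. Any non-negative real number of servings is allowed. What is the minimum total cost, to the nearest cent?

$3.41

The cheapest plan sits at a corner of the feasible region — with two constraints it uses at most two foods.
spinach only: max(1153/685, 605/162) = 3.735 servings → $4.48.
hummus only: max(1153/151, 605/22) = 27.5 servings → $23.38.
whole-barley bread only: max(1153/97, 605/78) = 11.89 servings → $4.75.
brown rice only: max(1153/81, 605/19) = 31.84 servings → $15.92.
spinach + hummus: intersection lies outside the first quadrant.
spinach + whole-barley bread with both tight: 0.8285 servings and 6.036 servings → $3.41.
spinach + brown rice with both targets exact would need a negative amount; discard.
hummus + whole-barley bread with both tight: 3.24 servings and 6.842 servings → $5.49.
hummus + brown rice: the both-tight solution has a negative serving — not a feasible corner.
whole-barley bread + brown rice with both tight: 6.055 servings and 6.983 servings → $5.91.
The minimum over all feasible corners is $3.41.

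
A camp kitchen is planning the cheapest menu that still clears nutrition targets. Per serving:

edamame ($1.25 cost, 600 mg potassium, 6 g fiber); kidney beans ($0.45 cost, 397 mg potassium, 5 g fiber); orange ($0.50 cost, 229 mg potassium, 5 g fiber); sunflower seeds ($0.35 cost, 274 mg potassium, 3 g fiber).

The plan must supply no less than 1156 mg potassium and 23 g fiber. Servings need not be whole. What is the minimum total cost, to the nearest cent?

This is a tiny linear program; its minimum lies at a vertex of the feasible set. List the vertices and price them.
edamame only: max(1156/600, 23/6) = 3.833 servings → $4.79.
kidney beans only: max(1156/397, 23/5) = 4.6 servings → $2.07.
orange only: max(1156/229, 23/5) = 5.048 servings → $2.52.
sunflower seeds only: max(1156/274, 23/3) = 7.667 servings → $2.68.
edamame + kidney beans with both targets exact would need a negative amount; discard.
edamame + orange with both tight: 0.3155 servings and 4.221 servings → $2.51.
edamame + sunflower seeds with both targets exact would need a negative amount; discard.
kidney beans + orange with both tight: 0.6107 servings and 3.989 servings → $2.27.
kidney beans + sunflower seeds with both targets exact would need a negative amount; discard.
orange + sunflower seeds with both tight: 4.149 servings and 0.7511 servings → $2.34.
Cheapest feasible corner: $2.07.

$2.07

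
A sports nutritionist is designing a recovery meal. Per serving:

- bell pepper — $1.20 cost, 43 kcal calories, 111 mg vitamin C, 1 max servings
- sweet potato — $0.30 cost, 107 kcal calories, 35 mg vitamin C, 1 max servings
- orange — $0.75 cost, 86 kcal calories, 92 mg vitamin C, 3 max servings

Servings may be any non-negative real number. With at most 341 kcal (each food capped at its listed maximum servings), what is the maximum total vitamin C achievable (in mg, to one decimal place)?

400.1 mg

Vitamin C per kcal: bell pepper 2.581, orange 1.07, sweet potato 0.3271.
Take 1 serving of bell pepper: uses 43 kcal, +111.0 mg vitamin C (running total 111.0 mg).
Take 3 servings of orange: uses 258 kcal, +276.0 mg vitamin C (running total 387.0 mg).
Take 0.3738 servings of sweet potato: uses 40 kcal, +13.1 mg vitamin C (running total 400.1 mg).
Filling greedily by vitamin C-per-kcal is optimal for one linear limit, giving 400.1 mg.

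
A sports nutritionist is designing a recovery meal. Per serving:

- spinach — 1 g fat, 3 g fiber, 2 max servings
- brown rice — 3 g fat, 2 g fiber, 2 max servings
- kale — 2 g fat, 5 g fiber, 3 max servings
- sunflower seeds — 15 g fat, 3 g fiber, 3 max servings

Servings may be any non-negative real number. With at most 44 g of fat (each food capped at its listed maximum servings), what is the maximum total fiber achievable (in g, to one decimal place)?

31.0 g

Fiber per g fat: spinach 3, kale 2.5, brown rice 0.6667, sunflower seeds 0.2.
Take 2 servings of spinach: uses 2 g fat, +6.0 g fiber (running total 6.0 g).
Take 3 servings of kale: uses 6 g fat, +15.0 g fiber (running total 21.0 g).
Take 2 servings of brown rice: uses 6 g fat, +4.0 g fiber (running total 25.0 g).
Take 2 servings of sunflower seeds: uses 30 g fat, +6.0 g fiber (running total 31.0 g).
Filling greedily by fiber-per-g fat is optimal for one linear limit, giving 31.0 g.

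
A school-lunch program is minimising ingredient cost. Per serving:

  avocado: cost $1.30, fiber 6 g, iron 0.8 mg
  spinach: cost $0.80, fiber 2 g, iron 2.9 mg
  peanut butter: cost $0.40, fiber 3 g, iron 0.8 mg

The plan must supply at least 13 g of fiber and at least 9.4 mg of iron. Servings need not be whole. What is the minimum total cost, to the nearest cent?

$3.07

Minimising a linear cost over {fiber ≥ 13, iron ≥ 9.4, servings ≥ 0} — the optimum is at a vertex, using one or two foods.
avocado only: max(13/6, 9.4/0.8) = 11.75 servings → $15.28.
spinach only: max(13/2, 9.4/2.9) = 6.5 servings → $5.20.
peanut butter only: max(13/3, 9.4/0.8) = 11.75 servings → $4.70.
avocado + spinach with both tight: 1.196 servings and 2.911 servings → $3.88.
avocado + peanut butter: intersection lies outside the first quadrant.
spinach + peanut butter with both tight: 2.507 servings and 2.662 servings → $3.07.
Cheapest feasible corner: $3.07.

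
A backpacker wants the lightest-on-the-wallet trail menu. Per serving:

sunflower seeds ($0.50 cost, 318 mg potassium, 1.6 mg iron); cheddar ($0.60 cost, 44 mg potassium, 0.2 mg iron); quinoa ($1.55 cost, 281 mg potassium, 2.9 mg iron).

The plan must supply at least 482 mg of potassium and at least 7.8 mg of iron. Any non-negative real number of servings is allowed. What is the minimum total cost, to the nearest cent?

For a min-cost LP with two ≥-constraints, a basic feasible solution has at most two positive variables.
sunflower seeds only: max(482/318, 7.8/1.6) = 4.875 servings → $2.44.
cheddar only: max(482/44, 7.8/0.2) = 39 servings → $23.40.
quinoa only: max(482/281, 7.8/2.9) = 2.69 servings → $4.17.
sunflower seeds + cheddar: intersection lies outside the first quadrant.
sunflower seeds + quinoa: intersection lies outside the first quadrant.
cheddar + quinoa: intersection lies outside the first quadrant.
The minimum over all feasible corners is $2.44.

$2.44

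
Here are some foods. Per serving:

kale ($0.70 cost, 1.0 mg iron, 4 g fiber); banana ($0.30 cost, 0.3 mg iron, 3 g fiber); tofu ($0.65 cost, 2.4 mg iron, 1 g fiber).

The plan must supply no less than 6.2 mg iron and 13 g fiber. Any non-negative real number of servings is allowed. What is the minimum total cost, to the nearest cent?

This is a tiny linear program; its minimum lies at a vertex of the feasible set. List the vertices and price them.
kale only: max(6.2/1.0, 13/4) = 6.2 servings → $4.34.
banana only: max(6.2/0.3, 13/3) = 20.67 servings → $6.20.
tofu only: max(6.2/2.4, 13/1) = 13 servings → $8.45.
kale + banana with both targets exact would need a negative amount; discard.
kale + tofu with both tight: 2.907 servings and 1.372 servings → $2.93.
banana + tofu with both tight: 3.623 servings and 2.13 servings → $2.47.
Cheapest feasible corner: $2.47.

$2.47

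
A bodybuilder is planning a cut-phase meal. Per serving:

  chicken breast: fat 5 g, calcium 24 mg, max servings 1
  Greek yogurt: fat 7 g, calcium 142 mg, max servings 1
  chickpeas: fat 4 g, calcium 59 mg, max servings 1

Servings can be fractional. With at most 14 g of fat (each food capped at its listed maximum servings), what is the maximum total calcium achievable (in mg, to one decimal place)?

Calcium per g fat: Greek yogurt 20.29, chickpeas 14.75, chicken breast 4.8.
Take 1 serving of Greek yogurt: uses 7 g fat, +142.0 mg calcium (running total 142.0 mg).
Take 1 serving of chickpeas: uses 4 g fat, +59.0 mg calcium (running total 201.0 mg).
Take 0.6 servings of chicken breast: uses 3 g fat, +14.4 mg calcium (running total 215.4 mg).
Greedy by best ratio exhausts the fat allowance optimally: 215.4 mg.

215.4 mg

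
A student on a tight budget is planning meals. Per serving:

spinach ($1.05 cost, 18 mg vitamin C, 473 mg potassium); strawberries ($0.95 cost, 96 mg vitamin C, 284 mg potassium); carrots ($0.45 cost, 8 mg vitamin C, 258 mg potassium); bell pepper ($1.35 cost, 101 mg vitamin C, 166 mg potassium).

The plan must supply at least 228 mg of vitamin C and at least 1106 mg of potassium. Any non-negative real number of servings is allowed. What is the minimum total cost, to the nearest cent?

$2.94

The cheapest plan sits at a corner of the feasible region — with two constraints it uses at most two foods.
spinach only: max(228/18, 1106/473) = 12.67 servings → $13.30.
strawberries only: max(228/96, 1106/284) = 3.894 servings → $3.70.
carrots only: max(228/8, 1106/258) = 28.5 servings → $12.82.
bell pepper only: max(228/101, 1106/166) = 6.663 servings → $8.99.
spinach + strawberries with both tight: 1.028 servings and 2.182 servings → $3.15.
spinach + carrots with both targets exact would need a negative amount; discard.
spinach + bell pepper with both tight: 1.649 servings and 1.964 servings → $4.38.
strawberries + carrots with both tight: 2.222 servings and 1.841 servings → $2.94.
strawberries + bell pepper: the both-tight solution has a negative serving — not a feasible corner.
carrots + bell pepper with both tight: 2.987 servings and 2.021 servings → $4.07.
The minimum over all feasible corners is $2.94.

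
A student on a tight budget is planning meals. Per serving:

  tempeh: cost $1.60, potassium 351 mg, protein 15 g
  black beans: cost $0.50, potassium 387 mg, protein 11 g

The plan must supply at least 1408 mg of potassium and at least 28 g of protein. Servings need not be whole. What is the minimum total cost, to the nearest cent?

$1.82

tempeh only: max(1408/351, 28/15) = 4.011 servings → $6.42.
black beans only: max(1408/387, 28/11) = 3.638 servings → $1.82.
tempeh + black beans with both targets exact would need a negative amount; discard.
The minimum over all feasible corners is $1.82.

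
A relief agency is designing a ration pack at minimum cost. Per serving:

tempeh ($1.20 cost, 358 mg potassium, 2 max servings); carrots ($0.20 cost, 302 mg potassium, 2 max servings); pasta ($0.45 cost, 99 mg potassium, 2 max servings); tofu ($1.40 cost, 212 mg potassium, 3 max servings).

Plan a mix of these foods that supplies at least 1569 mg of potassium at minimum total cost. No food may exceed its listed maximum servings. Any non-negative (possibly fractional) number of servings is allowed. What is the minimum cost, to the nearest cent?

Cost per mg of potassium: carrots $0.0007, tempeh $0.0034, pasta $0.0045, tofu $0.0066.
Take 2 servings of carrots: +604.0 mg potassium for $0.40 (total $0.40, still need 965.0 mg).
Take 2 servings of tempeh: +716.0 mg potassium for $2.40 (total $2.80, still need 249.0 mg).
Take 2 servings of pasta: +198.0 mg potassium for $0.90 (total $3.70, still need 51.0 mg).
Take 0.2406 servings of tofu: +51.0 mg potassium for $0.34 (total $4.04, still need 0.0 mg).
Greedy by cheapest-per-mg is optimal for a single linear constraint, so the minimum cost is $4.04.

$4.04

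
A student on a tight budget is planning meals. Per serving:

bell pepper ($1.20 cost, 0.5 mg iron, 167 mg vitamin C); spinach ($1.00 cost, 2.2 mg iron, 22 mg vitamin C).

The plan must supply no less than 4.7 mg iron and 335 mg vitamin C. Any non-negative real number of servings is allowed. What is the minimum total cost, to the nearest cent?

$3.87

With two linear requirements the optimum uses one or two foods; enumerate the corners.
bell pepper only: max(4.7/0.5, 335/167) = 9.4 servings → $11.28.
spinach only: max(4.7/2.2, 335/22) = 15.23 servings → $15.23.
bell pepper + spinach with both tight: 1.778 servings and 1.732 servings → $3.87.
Cheapest feasible corner: $3.87.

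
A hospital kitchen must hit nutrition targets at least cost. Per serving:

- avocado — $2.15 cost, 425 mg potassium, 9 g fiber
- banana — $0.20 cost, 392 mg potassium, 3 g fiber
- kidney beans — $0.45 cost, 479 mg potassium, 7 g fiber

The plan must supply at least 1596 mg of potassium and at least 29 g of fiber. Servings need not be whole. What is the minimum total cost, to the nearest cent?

Two binding constraints pin down two serving amounts, so the optimal mix uses at most two foods. The candidates are each food alone (scaled to the tighter of potassium/fiber) and each pair with both constraints tight.
avocado only: max(1596/425, 29/9) = 3.755 servings → $8.07.
banana only: max(1596/392, 29/3) = 9.667 servings → $1.93.
kidney beans only: max(1596/479, 29/7) = 4.143 servings → $1.86.
avocado + banana with both tight: 2.921 servings and 0.905 servings → $6.46.
avocado + kidney beans with both tight: 2.035 servings and 1.526 servings → $5.06.
banana + kidney beans: intersection lies outside the first quadrant.
The minimum over all feasible corners is $1.86.

$1.86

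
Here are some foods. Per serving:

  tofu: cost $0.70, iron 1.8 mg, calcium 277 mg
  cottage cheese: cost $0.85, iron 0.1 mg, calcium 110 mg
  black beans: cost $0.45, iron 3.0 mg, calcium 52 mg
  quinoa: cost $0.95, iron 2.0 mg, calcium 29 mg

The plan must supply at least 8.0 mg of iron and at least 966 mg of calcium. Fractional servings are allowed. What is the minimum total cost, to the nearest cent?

$2.65

With two linear requirements the optimum uses one or two foods; enumerate the corners.
tofu only: max(8.0/1.8, 966/277) = 4.444 servings → $3.11.
cottage cheese only: max(8.0/0.1, 966/110) = 80 servings → $68.00.
black beans only: max(8.0/3.0, 966/52) = 18.58 servings → $8.36.
quinoa only: max(8.0/2.0, 966/29) = 33.31 servings → $31.64.
tofu + cottage cheese: intersection lies outside the first quadrant.
tofu + black beans with both tight: 3.366 servings and 0.6471 servings → $2.65.
tofu + quinoa with both tight: 3.388 servings and 0.951 servings → $3.27.
cottage cheese + black beans with both tight: 7.642 servings and 2.412 servings → $7.58.
cottage cheese + quinoa with both tight: 7.83 servings and 3.608 servings → $10.08.
black beans + quinoa: intersection lies outside the first quadrant.
Cheapest feasible corner: $2.65.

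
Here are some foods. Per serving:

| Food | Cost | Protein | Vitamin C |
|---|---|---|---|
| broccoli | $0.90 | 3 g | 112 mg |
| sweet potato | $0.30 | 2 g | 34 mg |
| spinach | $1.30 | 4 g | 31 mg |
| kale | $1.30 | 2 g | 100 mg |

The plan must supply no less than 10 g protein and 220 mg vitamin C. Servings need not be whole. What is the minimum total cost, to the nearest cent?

$1.87

A basic optimal solution has at most two foods positive. Try each food alone and each pair with both targets met exactly.
broccoli only: max(10/3, 220/112) = 3.333 servings → $3.00.
sweet potato only: max(10/2, 220/34) = 6.471 servings → $1.94.
spinach only: max(10/4, 220/31) = 7.097 servings → $9.23.
kale only: max(10/2, 220/100) = 5 servings → $6.50.
broccoli + sweet potato with both tight: 0.8197 servings and 3.77 servings → $1.87.
broccoli + spinach with both tight: 1.606 servings and 1.296 servings → $3.13.
broccoli + kale: intersection lies outside the first quadrant.
sweet potato + spinach: the both-tight solution has a negative serving — not a feasible corner.
sweet potato + kale with both tight: 4.242 servings and 0.7576 servings → $2.26.
spinach + kale with both tight: 1.657 servings and 1.686 servings → $4.35.
The minimum over all feasible corners is $1.87.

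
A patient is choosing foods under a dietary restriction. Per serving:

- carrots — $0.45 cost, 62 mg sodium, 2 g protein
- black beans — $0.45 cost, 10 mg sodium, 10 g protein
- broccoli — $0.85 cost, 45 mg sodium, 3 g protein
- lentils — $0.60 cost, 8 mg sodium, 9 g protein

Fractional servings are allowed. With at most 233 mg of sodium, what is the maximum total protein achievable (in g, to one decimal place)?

Protein per mg sodium: lentils 1.125, black beans 1, broccoli 0.06667, carrots 0.03226.
With no serving limits, spend the whole sodium allowance on lentils: 233 mg / 8 mg × 9 g = 262.1 g.

262.1 g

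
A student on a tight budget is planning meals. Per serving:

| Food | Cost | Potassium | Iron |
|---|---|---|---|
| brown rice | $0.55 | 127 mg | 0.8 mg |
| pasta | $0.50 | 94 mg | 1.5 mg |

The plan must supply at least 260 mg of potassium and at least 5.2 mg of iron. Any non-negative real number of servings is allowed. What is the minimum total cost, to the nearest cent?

$1.73

For a min-cost LP with two ≥-constraints, a basic feasible solution has at most two positive variables.
brown rice only: max(260/127, 5.2/0.8) = 6.5 servings → $3.58.
pasta only: max(260/94, 5.2/1.5) = 3.467 servings → $1.73.
brown rice + pasta: intersection lies outside the first quadrant.
Cheapest feasible corner: $1.73.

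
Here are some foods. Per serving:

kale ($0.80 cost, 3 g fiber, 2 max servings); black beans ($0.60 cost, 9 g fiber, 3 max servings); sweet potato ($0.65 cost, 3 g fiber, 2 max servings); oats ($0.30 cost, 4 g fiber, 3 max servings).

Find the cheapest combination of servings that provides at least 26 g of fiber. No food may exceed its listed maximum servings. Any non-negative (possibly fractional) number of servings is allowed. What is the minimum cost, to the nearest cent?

Cost per g of fiber: black beans $0.0667, oats $0.0750, sweet potato $0.2167, kale $0.2667.
Take 2.889 servings of black beans: +26.0 g fiber for $1.73 (total $1.73, still need 0.0 g).
Greedy by cheapest-per-g is optimal for a single linear constraint, so the minimum cost is $1.73.

$1.73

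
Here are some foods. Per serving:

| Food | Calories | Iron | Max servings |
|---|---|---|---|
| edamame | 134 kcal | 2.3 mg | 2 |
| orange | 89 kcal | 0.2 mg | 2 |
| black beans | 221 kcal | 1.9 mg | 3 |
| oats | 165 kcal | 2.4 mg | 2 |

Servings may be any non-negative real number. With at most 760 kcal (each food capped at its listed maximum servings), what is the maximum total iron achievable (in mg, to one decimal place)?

10.8 mg

Iron per kcal: edamame 0.01716, oats 0.01455, black beans 0.008597, orange 0.002247.
Take 2 servings of edamame: uses 268 kcal, +4.6 mg iron (running total 4.6 mg).
Take 2 servings of oats: uses 330 kcal, +4.8 mg iron (running total 9.4 mg).
Take 0.733 servings of black beans: uses 162 kcal, +1.4 mg iron (running total 10.8 mg).
Greedy by best ratio exhausts the calories allowance optimally: 10.8 mg.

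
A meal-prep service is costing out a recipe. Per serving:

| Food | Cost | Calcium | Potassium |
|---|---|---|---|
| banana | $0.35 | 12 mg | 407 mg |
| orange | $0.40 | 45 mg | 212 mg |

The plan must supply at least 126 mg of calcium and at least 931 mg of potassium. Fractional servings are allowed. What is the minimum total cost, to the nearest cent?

Minimising a linear cost over {calcium ≥ 126, potassium ≥ 931, servings ≥ 0} — the optimum is at a vertex, using one or two foods.
banana only: max(126/12, 931/407) = 10.5 servings → $3.67.
orange only: max(126/45, 931/212) = 4.392 servings → $1.76.
banana + orange with both tight: 0.9627 servings and 2.543 servings → $1.35.
So the least-cost plan costs $1.35.

$1.35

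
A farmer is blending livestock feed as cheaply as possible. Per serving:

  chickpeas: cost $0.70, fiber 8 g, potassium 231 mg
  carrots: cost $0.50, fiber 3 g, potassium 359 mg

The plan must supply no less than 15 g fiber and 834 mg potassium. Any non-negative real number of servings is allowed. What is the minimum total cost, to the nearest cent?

An LP optimum is at a vertex; with two nutrient constraints at most two foods are used. Check each candidate.
chickpeas only: max(15/8, 834/231) = 3.61 servings → $2.53.
carrots only: max(15/3, 834/359) = 5 servings → $2.50.
chickpeas + carrots with both tight: 1.323 servings and 1.472 servings → $1.66.
The minimum over all feasible corners is $1.66.

$1.66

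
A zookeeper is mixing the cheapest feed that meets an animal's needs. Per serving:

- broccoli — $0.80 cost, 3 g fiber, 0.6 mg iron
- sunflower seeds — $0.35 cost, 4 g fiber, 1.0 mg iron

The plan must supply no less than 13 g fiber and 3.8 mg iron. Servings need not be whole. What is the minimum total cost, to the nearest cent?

$1.33

Minimising a linear cost over {fiber ≥ 13, iron ≥ 3.8, servings ≥ 0} — the optimum is at a vertex, using one or two foods.
broccoli only: max(13/3, 3.8/0.6) = 6.333 servings → $5.07.
sunflower seeds only: max(13/4, 3.8/1.0) = 3.8 servings → $1.33.
broccoli + sunflower seeds: the both-tight solution has a negative serving — not a feasible corner.
The minimum over all feasible corners is $1.33.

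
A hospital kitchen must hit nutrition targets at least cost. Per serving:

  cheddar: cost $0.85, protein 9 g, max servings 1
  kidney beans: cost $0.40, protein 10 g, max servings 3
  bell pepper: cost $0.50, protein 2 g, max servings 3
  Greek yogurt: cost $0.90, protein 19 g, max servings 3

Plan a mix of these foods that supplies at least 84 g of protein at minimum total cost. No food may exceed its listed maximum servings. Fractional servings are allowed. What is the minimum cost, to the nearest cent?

Cost per g of protein: kidney beans $0.0400, Greek yogurt $0.0474, cheddar $0.0944, bell pepper $0.2500.
Take 3 servings of kidney beans: +30.0 g protein for $1.20 (total $1.20, still need 54.0 g).
Take 2.842 servings of Greek yogurt: +54.0 g protein for $2.56 (total $3.76, still need 0.0 g).
Greedy by cheapest-per-g is optimal for a single linear constraint, so the minimum cost is $3.76.

$3.76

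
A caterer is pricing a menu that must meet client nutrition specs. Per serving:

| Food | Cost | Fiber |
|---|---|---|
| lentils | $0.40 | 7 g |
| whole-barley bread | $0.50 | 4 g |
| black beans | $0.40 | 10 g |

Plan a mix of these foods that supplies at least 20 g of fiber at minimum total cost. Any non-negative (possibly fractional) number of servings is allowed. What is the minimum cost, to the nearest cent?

$0.80

Cost per g of fiber: black beans $0.0400, lentils $0.0571, whole-barley bread $0.1250.
With no serving limits, use only black beans: 20 g / 10 g = 2 servings × $0.40 = $0.80.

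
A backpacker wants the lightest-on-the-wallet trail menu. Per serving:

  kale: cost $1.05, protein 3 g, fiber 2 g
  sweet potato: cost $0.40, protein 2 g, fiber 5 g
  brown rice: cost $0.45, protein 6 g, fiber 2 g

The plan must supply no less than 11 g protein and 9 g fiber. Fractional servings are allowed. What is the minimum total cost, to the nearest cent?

Check every corner: each single food scaled to meet both minima, and each pair solved so both constraints bind.
kale only: max(11/3, 9/2) = 4.5 servings → $4.72.
sweet potato only: max(11/2, 9/5) = 5.5 servings → $2.20.
brown rice only: max(11/6, 9/2) = 4.5 servings → $2.02.
kale + sweet potato with both tight: 3.364 servings and 0.4545 servings → $3.71.
kale + brown rice: intersection lies outside the first quadrant.
sweet potato + brown rice with both tight: 1.231 servings and 1.423 servings → $1.13.
Cheapest feasible corner: $1.13.

$1.13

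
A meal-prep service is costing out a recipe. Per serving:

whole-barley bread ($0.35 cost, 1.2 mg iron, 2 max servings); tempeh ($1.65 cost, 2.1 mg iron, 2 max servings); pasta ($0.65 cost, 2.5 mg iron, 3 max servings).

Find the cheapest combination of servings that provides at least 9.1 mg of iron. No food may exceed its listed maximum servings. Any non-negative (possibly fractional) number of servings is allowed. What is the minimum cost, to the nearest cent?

$2.42

Cost per mg of iron: pasta $0.2600, whole-barley bread $0.2917, tempeh $0.7857.
Take 3 servings of pasta: +7.5 mg iron for $1.95 (total $1.95, still need 1.6 mg).
Take 1.333 servings of whole-barley bread: +1.6 mg iron for $0.47 (total $2.42, still need 0.0 mg).
Filling from the cheapest source first is optimal under one linear minimum: $2.42.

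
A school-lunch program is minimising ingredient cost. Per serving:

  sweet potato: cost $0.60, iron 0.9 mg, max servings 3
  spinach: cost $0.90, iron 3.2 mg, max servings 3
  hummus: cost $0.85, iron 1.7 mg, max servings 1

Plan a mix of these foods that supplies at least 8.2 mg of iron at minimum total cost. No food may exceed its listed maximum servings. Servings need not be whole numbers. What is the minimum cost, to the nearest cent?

Cost per mg of iron: spinach $0.2812, hummus $0.5000, sweet potato $0.6667.
Take 2.562 servings of spinach: +8.2 mg iron for $2.31 (total $2.31, still need 0.0 mg).
Filling from the cheapest source first is optimal under one linear minimum: $2.31.

$2.31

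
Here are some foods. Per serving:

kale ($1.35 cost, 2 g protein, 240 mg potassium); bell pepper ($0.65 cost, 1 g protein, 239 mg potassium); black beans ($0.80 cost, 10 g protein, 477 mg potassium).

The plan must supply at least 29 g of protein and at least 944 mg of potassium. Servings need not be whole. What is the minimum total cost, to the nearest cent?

The cheapest plan sits at a corner of the feasible region — with two constraints it uses at most two foods.
kale only: max(29/2, 944/240) = 14.5 servings → $19.57.
bell pepper only: max(29/1, 944/239) = 29 servings → $18.85.
black beans only: max(29/10, 944/477) = 2.9 servings → $2.32.
kale + bell pepper with both targets exact would need a negative amount; discard.
kale + black beans with both targets exact would need a negative amount; discard.
bell pepper + black beans: intersection lies outside the first quadrant.
The minimum over all feasible corners is $2.32.

$2.32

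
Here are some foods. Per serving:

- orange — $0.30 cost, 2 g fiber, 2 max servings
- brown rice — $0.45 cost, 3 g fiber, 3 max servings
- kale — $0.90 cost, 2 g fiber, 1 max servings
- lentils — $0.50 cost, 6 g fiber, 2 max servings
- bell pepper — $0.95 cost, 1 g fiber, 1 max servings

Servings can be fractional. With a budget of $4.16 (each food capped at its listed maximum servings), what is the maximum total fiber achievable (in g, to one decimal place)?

Fiber per dollar: lentils 12, orange 6.667, brown rice 6.667, kale 2.222, bell pepper 1.053.
Take 2 servings of lentils: spends $1.00, +12.0 g fiber (running total 12.0 g).
Take 2 servings of orange: spends $0.60, +4.0 g fiber (running total 16.0 g).
Take 3 servings of brown rice: spends $1.35, +9.0 g fiber (running total 25.0 g).
Take 1 serving of kale: spends $0.90, +2.0 g fiber (running total 27.0 g).
Take 0.3263 servings of bell pepper: spends $0.31, +0.3 g fiber (running total 27.3 g).
Filling greedily by fiber-per-dollar is optimal for one linear limit, giving 27.3 g.

27.3 g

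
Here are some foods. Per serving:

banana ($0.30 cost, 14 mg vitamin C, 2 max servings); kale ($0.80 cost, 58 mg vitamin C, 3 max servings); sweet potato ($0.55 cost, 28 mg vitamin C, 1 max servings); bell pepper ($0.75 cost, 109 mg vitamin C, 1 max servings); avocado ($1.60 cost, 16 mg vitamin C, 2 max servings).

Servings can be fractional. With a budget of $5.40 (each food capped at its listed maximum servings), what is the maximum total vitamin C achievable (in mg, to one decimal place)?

Vitamin C per dollar: bell pepper 145.3, kale 72.5, sweet potato 50.91, banana 46.67, avocado 10.
Take 1 serving of bell pepper: spends $0.75, +109.0 mg vitamin C (running total 109.0 mg).
Take 3 servings of kale: spends $2.40, +174.0 mg vitamin C (running total 283.0 mg).
Take 1 serving of sweet potato: spends $0.55, +28.0 mg vitamin C (running total 311.0 mg).
Take 2 servings of banana: spends $0.60, +28.0 mg vitamin C (running total 339.0 mg).
Take 0.6875 servings of avocado: spends $1.10, +11.0 mg vitamin C (running total 350.0 mg).
Filling greedily by vitamin C-per-dollar is optimal for one linear limit, giving 350.0 mg.

350.0 mg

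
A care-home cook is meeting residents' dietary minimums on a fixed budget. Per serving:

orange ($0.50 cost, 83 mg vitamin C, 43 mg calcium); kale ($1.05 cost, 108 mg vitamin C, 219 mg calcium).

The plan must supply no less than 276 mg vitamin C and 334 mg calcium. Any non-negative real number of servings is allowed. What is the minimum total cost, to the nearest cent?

$2.13

A basic optimal solution has at most two foods positive. Try each food alone and each pair with both targets met exactly.
orange only: max(276/83, 334/43) = 7.767 servings → $3.88.
kale only: max(276/108, 334/219) = 2.556 servings → $2.68.
orange + kale with both tight: 1.801 servings and 1.172 servings → $2.13.
The minimum over all feasible corners is $2.13.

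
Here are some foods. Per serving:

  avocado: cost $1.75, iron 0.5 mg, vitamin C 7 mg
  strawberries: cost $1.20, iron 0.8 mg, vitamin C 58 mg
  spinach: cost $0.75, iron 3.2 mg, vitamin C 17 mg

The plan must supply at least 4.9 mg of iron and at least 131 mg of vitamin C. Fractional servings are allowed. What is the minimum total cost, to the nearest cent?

With two linear requirements the optimum uses one or two foods; enumerate the corners.
avocado only: max(4.9/0.5, 131/7) = 18.71 servings → $32.75.
strawberries only: max(4.9/0.8, 131/58) = 6.125 servings → $7.35.
spinach only: max(4.9/3.2, 131/17) = 7.706 servings → $5.78.
avocado + strawberries with both tight: 7.667 servings and 1.333 servings → $15.02.
avocado + spinach with both targets exact would need a negative amount; discard.
strawberries + spinach with both tight: 1.953 servings and 1.043 servings → $3.13.
Cheapest feasible corner: $3.13.

$3.13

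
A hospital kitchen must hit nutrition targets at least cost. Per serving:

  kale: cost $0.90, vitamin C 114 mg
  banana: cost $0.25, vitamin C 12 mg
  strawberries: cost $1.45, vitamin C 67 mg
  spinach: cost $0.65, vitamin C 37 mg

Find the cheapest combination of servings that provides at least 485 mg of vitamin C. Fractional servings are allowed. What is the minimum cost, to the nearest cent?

$3.83

Cost per mg of vitamin C: kale $0.0079, spinach $0.0176, banana $0.0208, strawberries $0.0216.
With no serving limits, use only kale: 485 mg / 114 mg = 4.254 servings × $0.90 = $3.83.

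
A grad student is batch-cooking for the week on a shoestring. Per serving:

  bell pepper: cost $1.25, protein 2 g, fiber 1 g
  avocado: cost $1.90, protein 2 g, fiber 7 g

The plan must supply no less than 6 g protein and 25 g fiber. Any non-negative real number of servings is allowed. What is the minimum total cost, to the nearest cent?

bell pepper only: max(6/2, 25/1) = 25 servings → $31.25.
avocado only: max(6/2, 25/7) = 3.571 servings → $6.79.
bell pepper + avocado: intersection lies outside the first quadrant.
Cheapest feasible corner: $6.79.

$6.79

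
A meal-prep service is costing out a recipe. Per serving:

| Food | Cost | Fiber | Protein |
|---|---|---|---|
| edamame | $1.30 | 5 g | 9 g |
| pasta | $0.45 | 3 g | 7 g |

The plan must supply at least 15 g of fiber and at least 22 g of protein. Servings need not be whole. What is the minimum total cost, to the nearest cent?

Two binding constraints pin down two serving amounts, so the optimal mix uses at most two foods. The candidates are each food alone (scaled to the tighter of fiber/protein) and each pair with both constraints tight.
edamame only: max(15/5, 22/9) = 3 servings → $3.90.
pasta only: max(15/3, 22/7) = 5 servings → $2.25.
edamame + pasta: the both-tight solution has a negative serving — not a feasible corner.
The minimum over all feasible corners is $2.25.

$2.25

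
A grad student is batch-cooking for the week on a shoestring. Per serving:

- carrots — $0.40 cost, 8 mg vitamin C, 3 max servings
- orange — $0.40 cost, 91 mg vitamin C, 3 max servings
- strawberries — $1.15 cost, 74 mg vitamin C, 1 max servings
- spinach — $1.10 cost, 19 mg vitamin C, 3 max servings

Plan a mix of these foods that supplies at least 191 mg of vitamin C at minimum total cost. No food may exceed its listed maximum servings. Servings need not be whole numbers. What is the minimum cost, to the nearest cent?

$0.84

Cost per mg of vitamin C: orange $0.0044, strawberries $0.0155, carrots $0.0500, spinach $0.0579.
Take 2.099 servings of orange: +191.0 mg vitamin C for $0.84 (total $0.84, still need 0.0 mg).
Filling from the cheapest source first is optimal under one linear minimum: $0.84.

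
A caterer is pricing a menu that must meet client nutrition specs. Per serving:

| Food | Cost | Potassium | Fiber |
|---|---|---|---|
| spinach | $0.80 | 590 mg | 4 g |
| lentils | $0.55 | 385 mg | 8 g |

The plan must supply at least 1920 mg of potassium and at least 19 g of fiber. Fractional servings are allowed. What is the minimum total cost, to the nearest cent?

At the optimum either one food covers both requirements or two foods hit both targets exactly; no other combination can be cheaper.
spinach only: max(1920/590, 19/4) = 4.75 servings → $3.80.
lentils only: max(1920/385, 19/8) = 4.987 servings → $2.74.
spinach + lentils with both tight: 2.53 servings and 1.11 servings → $2.63.
So the least-cost plan costs $2.63.

$2.63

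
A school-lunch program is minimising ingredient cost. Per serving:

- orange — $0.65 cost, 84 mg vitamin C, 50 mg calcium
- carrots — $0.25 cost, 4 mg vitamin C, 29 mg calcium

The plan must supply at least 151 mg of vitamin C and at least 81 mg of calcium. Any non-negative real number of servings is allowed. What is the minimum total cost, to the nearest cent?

The cheapest plan sits at a corner of the feasible region — with two constraints it uses at most two foods.
orange only: max(151/84, 81/50) = 1.798 servings → $1.17.
carrots only: max(151/4, 81/29) = 37.75 servings → $9.44.
orange + carrots with both targets exact would need a negative amount; discard.
The minimum over all feasible corners is $1.17.

$1.17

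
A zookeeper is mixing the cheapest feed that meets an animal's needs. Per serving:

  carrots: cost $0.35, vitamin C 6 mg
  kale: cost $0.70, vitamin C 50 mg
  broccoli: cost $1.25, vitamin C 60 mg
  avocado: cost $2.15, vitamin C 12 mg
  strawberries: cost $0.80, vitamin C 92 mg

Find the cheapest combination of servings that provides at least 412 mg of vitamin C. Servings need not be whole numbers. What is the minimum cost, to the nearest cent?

$3.58

Cost per mg of vitamin C: strawberries $0.0087, kale $0.0140, broccoli $0.0208, carrots $0.0583, avocado $0.1792.
With no serving limits, use only strawberries: 412 mg / 92 mg = 4.478 servings × $0.80 = $3.58.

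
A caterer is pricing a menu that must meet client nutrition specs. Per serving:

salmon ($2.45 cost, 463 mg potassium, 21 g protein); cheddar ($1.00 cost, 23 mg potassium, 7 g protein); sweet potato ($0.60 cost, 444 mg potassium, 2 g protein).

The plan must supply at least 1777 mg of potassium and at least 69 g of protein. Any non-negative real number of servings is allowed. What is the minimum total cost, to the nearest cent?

$8.28

salmon only: max(1777/463, 69/21) = 3.838 servings → $9.40.
cheddar only: max(1777/23, 69/7) = 77.26 servings → $77.26.
sweet potato only: max(1777/444, 69/2) = 34.5 servings → $20.70.
salmon + cheddar with both targets exact would need a negative amount; discard.
salmon + sweet potato with both tight: 3.225 servings and 0.6394 servings → $8.28.
cheddar + sweet potato with both tight: 8.845 servings and 3.544 servings → $10.97.
The minimum over all feasible corners is $8.28.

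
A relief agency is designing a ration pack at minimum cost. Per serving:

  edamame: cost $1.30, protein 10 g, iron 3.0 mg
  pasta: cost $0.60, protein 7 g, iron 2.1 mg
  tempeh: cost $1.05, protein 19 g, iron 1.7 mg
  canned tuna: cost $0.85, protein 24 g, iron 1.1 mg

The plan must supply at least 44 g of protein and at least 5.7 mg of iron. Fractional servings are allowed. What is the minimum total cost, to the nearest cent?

$2.29

The cheapest plan sits at a corner of the feasible region — with two constraints it uses at most two foods.
edamame only: max(44/10, 5.7/3.0) = 4.4 servings → $5.72.
pasta only: max(44/7, 5.7/2.1) = 6.286 servings → $3.77.
tempeh only: max(44/19, 5.7/1.7) = 3.353 servings → $3.52.
canned tuna only: max(44/24, 5.7/1.1) = 5.182 servings → $4.40.
edamame + pasta (both tight): parallel constraints — no distinct corner.
edamame + tempeh with both tight: 0.8375 servings and 1.875 servings → $3.06.
edamame + canned tuna with both tight: 1.449 servings and 1.23 servings → $2.93.
pasta + tempeh with both tight: 1.196 servings and 1.875 servings → $2.69.
pasta + canned tuna with both tight: 2.07 servings and 1.23 servings → $2.29.
tempeh + canned tuna with both targets exact would need a negative amount; discard.
So the least-cost plan costs $2.29.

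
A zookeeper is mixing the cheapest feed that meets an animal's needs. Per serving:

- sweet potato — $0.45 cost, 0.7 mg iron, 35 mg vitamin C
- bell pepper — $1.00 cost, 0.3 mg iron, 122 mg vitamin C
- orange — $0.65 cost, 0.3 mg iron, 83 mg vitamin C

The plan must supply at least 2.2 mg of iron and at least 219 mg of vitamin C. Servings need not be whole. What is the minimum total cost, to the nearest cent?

The cheapest plan sits at a corner of the feasible region — with two constraints it uses at most two foods.
sweet potato only: max(2.2/0.7, 219/35) = 6.257 servings → $2.82.
bell pepper only: max(2.2/0.3, 219/122) = 7.333 servings → $7.33.
orange only: max(2.2/0.3, 219/83) = 7.333 servings → $4.77.
sweet potato + bell pepper with both tight: 2.706 servings and 1.019 servings → $2.24.
sweet potato + orange with both tight: 2.456 servings and 1.603 servings → $2.15.
bell pepper + orange: the both-tight solution has a negative serving — not a feasible corner.
So the least-cost plan costs $2.15.

$2.15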